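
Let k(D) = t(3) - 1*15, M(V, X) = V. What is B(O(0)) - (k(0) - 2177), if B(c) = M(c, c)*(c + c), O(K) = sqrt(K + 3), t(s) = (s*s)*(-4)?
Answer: 2234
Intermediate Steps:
t(s) = -4*s**2 (t(s) = s**2*(-4) = -4*s**2)
O(K) = sqrt(3 + K)
B(c) = 2*c**2 (B(c) = c*(c + c) = c*(2*c) = 2*c**2)
k(D) = -51 (k(D) = -4*3**2 - 1*15 = -4*9 - 15 = -36 - 15 = -51)
B(O(0)) - (k(0) - 2177) = 2*(sqrt(3 + 0))**2 - (-51 - 2177) = 2*(sqrt(3))**2 - 1*(-2228) = 2*3 + 2228 = 6 + 2228 = 2234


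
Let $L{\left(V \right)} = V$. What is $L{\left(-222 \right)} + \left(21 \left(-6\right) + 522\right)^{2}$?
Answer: $156594$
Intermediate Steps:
$L{\left(-222 \right)} + \left(21 \left(-6\right) + 522\right)^{2} = -222 + \left(21 \left(-6\right) + 522\right)^{2} = -222 + \left(-126 + 522\right)^{2} = -222 + 396^{2} = -222 + 156816 = 156594$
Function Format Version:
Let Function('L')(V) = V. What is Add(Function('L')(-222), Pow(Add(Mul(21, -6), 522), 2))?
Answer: 156594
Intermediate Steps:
Add(Function('L')(-222), Pow(Add(Mul(21, -6), 522), 2)) = Add(-222, Pow(Add(Mul(21, -6), 522), 2)) = Add(-222, Pow(Add(-126, 522), 2)) = Add(-222, Pow(396, 2)) = Add(-222, 156816) = 156594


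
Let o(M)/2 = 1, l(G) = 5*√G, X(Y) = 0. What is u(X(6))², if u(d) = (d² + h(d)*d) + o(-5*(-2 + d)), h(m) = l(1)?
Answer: 4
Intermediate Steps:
h(m) = 5 (h(m) = 5*√1 = 5*1 = 5)
o(M) = 2 (o(M) = 2*1 = 2)
u(d) = 2 + d² + 5*d (u(d) = (d² + 5*d) + 2 = 2 + d² + 5*d)
u(X(6))² = (2 + 0² + 5*0)² = (2 + 0 + 0)² = 2² = 4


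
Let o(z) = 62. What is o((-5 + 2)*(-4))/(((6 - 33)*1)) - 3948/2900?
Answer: -71599/19575 ≈ -3.6577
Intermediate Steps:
o((-5 + 2)*(-4))/(((6 - 33)*1)) - 3948/2900 = 62/(((6 - 33)*1)) - 3948/2900 = 62/((-27*1)) - 3948*1/2900 = 62/(-27) - 987/725 = 62*(-1/27) - 987/725 = -62/27 - 987/725 = -71599/19575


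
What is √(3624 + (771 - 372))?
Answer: 3*√447 ≈ 63.427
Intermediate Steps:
√(3624 + (771 - 372)) = √(3624 + 399) = √4023 = 3*√447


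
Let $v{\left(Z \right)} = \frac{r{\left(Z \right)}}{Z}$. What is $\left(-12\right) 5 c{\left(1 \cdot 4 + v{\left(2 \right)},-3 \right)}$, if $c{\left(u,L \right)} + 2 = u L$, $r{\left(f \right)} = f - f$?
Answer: $840$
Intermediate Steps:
$r{\left(f \right)} = 0$
$v{\left(Z \right)} = 0$ ($v{\left(Z \right)} = \frac{0}{Z} = 0$)
$c{\left(u,L \right)} = -2 + L u$ ($c{\left(u,L \right)} = -2 + u L = -2 + L u$)
$\left(-12\right) 5 c{\left(1 \cdot 4 + v{\left(2 \right)},-3 \right)} = \left(-12\right) 5 \left(-2 - 3 \left(1 \cdot 4 + 0\right)\right) = - 60 \left(-2 - 3 \left(4 + 0\right)\right) = - 60 \left(-2 - 12\right) = \left(-60\right) \left(-14\right) = 840$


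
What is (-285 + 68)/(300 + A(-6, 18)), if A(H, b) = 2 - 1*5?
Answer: -217/297 ≈ -0.73064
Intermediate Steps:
A(H, b) = -3 (A(H, b) = 2 - 5 = -3)
(-285 + 68)/(300 + A(-6, 18)) = (-285 + 68)/(300 - 3) = -217/297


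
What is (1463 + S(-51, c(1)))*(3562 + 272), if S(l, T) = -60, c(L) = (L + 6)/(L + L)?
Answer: 5379102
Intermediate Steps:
c(L) = (6 + L)/(2*L) (c(L) = (6 + L)/((2*L)) = (6 + L)*(1/(2*L)) = (6 + L)/(2*L))
(1463 + S(-51, c(1)))*(3562 + 272) = (1463 - 60)*(3562 + 272) = 1403*3834 = 5379102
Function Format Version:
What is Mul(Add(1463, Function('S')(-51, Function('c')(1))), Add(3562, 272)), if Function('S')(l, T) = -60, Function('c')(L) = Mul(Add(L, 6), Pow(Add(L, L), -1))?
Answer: 5379102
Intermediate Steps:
Function('c')(L) = Mul(Rational(1, 2), Pow(L, -1), Add(6, L)) (Function('c')(L) = Mul(Add(6, L), Pow(Mul(2, L), -1)) = Mul(Add(6, L), Mul(Rational(1, 2), Pow(L, -1))) = Mul(Rational(1, 2), Pow(L, -1), Add(6, L)))
Mul(Add(1463, Function('S')(-51, Function('c')(1))), Add(3562, 272)) = Mul(Add(1463, -60), Add(3562, 272)) = Mul(1403, 3834) = 5379102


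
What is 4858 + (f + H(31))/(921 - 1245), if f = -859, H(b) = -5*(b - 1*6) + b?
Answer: 1574945/324 ≈ 4860.9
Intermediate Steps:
H(b) = 30 - 4*b (H(b) = -5*(b - 6) + b = -5*(-6 + b) + b = (30 - 5*b) + b = 30 - 4*b)
4858 + (f + H(31))/(921 - 1245) = 4858 + (-859 + (30 - 4*31))/(921 - 1245) = 4858 + (-859 + (30 - 124))/(-324) = 4858 + (-859 - 94)*(-1/324) = 4858 - 953*(-1/324) = 4858 + 953/324 = 1574945/324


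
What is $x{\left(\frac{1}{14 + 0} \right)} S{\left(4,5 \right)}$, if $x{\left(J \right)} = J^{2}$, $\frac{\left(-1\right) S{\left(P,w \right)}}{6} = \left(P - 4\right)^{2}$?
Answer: $0$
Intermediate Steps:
$S{\left(P,w \right)} = - 6 \left(-4 + P\right)^{2}$ ($S{\left(P,w \right)} = - 6 \left(P - 4\right)^{2} = - 6 \left(-4 + P\right)^{2}$)
$x{\left(\frac{1}{14 + 0} \right)} S{\left(4,5 \right)} = \left(\frac{1}{14 + 0}\right)^{2} \left(- 6 \left(-4 + 4\right)^{2}\right) = \left(\frac{1}{14}\right)^{2} \left(- 6 \cdot 0^{2}\right) = \frac{\left(-6\right) 0}{196} = \frac{1}{196} \cdot 0 = 0$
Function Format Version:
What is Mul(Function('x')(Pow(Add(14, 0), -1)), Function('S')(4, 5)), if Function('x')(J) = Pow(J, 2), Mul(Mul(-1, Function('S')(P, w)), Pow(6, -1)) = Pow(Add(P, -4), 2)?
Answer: 0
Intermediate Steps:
Function('S')(P, w) = Mul(-6, Pow(Add(-4, P), 2)) (Function('S')(P, w) = Mul(-6, Pow(Add(P, -4), 2)) = Mul(-6, Pow(Add(-4, P), 2)))
Mul(Function('x')(Pow(Add(14, 0), -1)), Function('S')(4, 5)) = Mul(Pow(Pow(Add(14, 0), -1), 2), Mul(-6, Pow(Add(-4, 4), 2))) = Mul(Pow(Pow(14, -1), 2), Mul(-6, Pow(0, 2))) = Mul(Pow(Rational(1, 14), 2), Mul(-6, 0)) = Mul(Rational(1, 196), 0) = 0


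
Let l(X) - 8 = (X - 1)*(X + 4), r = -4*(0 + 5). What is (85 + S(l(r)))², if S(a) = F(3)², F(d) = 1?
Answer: 7396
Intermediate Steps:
r = -20 (r = -4*5 = -20)
l(X) = 8 + (-1 + X)*(4 + X) (l(X) = 8 + (X - 1)*(X + 4) = 8 + (-1 + X)*(4 + X))
S(a) = 1 (S(a) = 1² = 1)
(85 + S(l(r)))² = (85 + 1)² = 86² = 7396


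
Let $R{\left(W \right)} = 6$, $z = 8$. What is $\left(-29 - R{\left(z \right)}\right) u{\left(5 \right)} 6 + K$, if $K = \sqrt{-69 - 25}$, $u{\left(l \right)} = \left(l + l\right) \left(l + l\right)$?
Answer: $-21000 + i \sqrt{94} \approx -21000.0 + 9.6954 i$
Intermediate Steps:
$u{\left(l \right)} = 4 l^{2}$ ($u{\left(l \right)} = 2 l 2 l = 4 l^{2}$)
$K = i \sqrt{94}$ ($K = \sqrt{-94} = i \sqrt{94} \approx 9.6954 i$)
$\left(-29 - R{\left(z \right)}\right) u{\left(5 \right)} 6 + K = \left(-29 - 6\right) 4 \cdot 5^{2} \cdot 6 + i \sqrt{94} = \left(-29 - 6\right) 4 \cdot 25 \cdot 6 + i \sqrt{94} = - 35 \cdot 100 \cdot 6 + i \sqrt{94} = \left(-35\right) 600 + i \sqrt{94} = -21000 + i \sqrt{94}$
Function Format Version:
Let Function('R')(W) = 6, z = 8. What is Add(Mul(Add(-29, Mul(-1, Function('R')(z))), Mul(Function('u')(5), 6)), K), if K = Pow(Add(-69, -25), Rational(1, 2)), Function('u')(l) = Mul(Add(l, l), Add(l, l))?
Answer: Add(-21000, Mul(I, Pow(94, Rational(1, 2)))) ≈ Add(-21000., Mul(9.6954, I))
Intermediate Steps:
Function('u')(l) = Mul(4, Pow(l, 2)) (Function('u')(l) = Mul(Mul(2, l), Mul(2, l)) = Mul(4, Pow(l, 2)))
K = Mul(I, Pow(94, Rational(1, 2))) (K = Pow(-94, Rational(1, 2)) = Mul(I, Pow(94, Rational(1, 2))) ≈ Mul(9.6954, I))
Add(Mul(Add(-29, Mul(-1, Function('R')(z))), Mul(Function('u')(5), 6)), K) = Add(Mul(Add(-29, Mul(-1, 6)), Mul(Mul(4, Pow(5, 2)), 6)), Mul(I, Pow(94, Rational(1, 2)))) = Add(Mul(Add(-29, -6), Mul(Mul(4, 25), 6)), Mul(I, Pow(94, Rational(1, 2)))) = Add(Mul(-35, Mul(100, 6)), Mul(I, Pow(94, Rational(1, 2)))) = Add(Mul(-35, 600), Mul(I, Pow(94, Rational(1, 2)))) = Add(-21000, Mul(I, Pow(94, Rational(1, 2))))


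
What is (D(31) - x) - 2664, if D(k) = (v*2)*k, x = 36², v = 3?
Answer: -3774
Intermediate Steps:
x = 1296
D(k) = 6*k (D(k) = (3*2)*k = 6*k)
(D(31) - x) - 2664 = (6*31 - 1*1296) - 2664 = (186 - 1296) - 2664 = -1110 - 2664 = -3774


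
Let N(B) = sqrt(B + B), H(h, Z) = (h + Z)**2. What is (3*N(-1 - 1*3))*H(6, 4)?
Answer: 600*I*sqrt(2) ≈ 848.53*I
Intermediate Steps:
H(h, Z) = (Z + h)**2
N(B) = sqrt(2)*sqrt(B) (N(B) = sqrt(2*B) = sqrt(2)*sqrt(B))
(3*N(-1 - 1*3))*H(6, 4) = (3*(sqrt(2)*sqrt(-1 - 1*3)))*(4 + 6)**2 = (3*(sqrt(2)*sqrt(-1 - 3)))*10**2 = (3*(sqrt(2)*sqrt(-4)))*100 = (3*(sqrt(2)*(2*I)))*100 = (3*(2*I*sqrt(2)))*100 = (6*I*sqrt(2))*100 = 600*I*sqrt(2)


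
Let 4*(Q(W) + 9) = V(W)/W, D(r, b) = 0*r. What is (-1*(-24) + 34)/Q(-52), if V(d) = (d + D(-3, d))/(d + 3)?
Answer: -11368/1765 ≈ -6.4408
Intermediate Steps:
D(r, b) = 0
V(d) = d/(3 + d) (V(d) = (d + 0)/(d + 3) = d/(3 + d))
Q(W) = -9 + 1/(4*(3 + W)) (Q(W) = -9 + ((W/(3 + W))/W)/4 = -9 + 1/(4*(3 + W)))
(-1*(-24) + 34)/Q(-52) = (-1*(-24) + 34)/(((-107 - 36*(-52))/(4*(3 - 52)))) = (24 + 34)/(((¼)*(-107 + 1872)/(-49))) = 58/(((¼)*(-1/49)*1765)) = 58/(-1765/196) = 58*(-196/1765) = -11368/1765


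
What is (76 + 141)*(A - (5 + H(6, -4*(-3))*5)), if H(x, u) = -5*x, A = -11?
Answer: 29078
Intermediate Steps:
(76 + 141)*(A - (5 + H(6, -4*(-3))*5)) = (76 + 141)*(-11 - (5 - 5*6*5)) = 217*(-11 - (5 - 30*5)) = 217*(-11 - (5 - 150)) = 217*(-11 - 1*(-145)) = 217*(-11 + 145) = 217*134 = 29078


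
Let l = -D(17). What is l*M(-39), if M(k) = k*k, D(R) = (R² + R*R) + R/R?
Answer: -880659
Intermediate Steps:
D(R) = 1 + 2*R² (D(R) = (R² + R²) + 1 = 2*R² + 1 = 1 + 2*R²)
M(k) = k²
l = -579 (l = -(1 + 2*17²) = -(1 + 2*289) = -(1 + 578) = -1*579 = -579)
l*M(-39) = -579*(-39)² = -579*1521 = -880659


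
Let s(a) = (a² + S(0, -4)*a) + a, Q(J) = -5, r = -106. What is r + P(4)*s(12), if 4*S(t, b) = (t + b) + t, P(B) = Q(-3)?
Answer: -826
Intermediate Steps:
P(B) = -5
S(t, b) = t/2 + b/4 (S(t, b) = ((t + b) + t)/4 = ((b + t) + t)/4 = (b + 2*t)/4 = t/2 + b/4)
s(a) = a² (s(a) = (a² + ((½)*0 + (¼)*(-4))*a) + a = (a² + (0 - 1)*a) + a = (a² - a) + a = a²)
r + P(4)*s(12) = -106 - 5*12² = -106 - 5*144 = -106 - 720 = -826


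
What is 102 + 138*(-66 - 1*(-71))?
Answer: 792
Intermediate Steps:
102 + 138*(-66 - 1*(-71)) = 102 + 138*(-66 + 71) = 102 + 138*5 = 102 + 690 = 792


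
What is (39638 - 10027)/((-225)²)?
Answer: 29611/50625 ≈ 0.58491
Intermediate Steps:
(39638 - 10027)/((-225)²) = 29611/50625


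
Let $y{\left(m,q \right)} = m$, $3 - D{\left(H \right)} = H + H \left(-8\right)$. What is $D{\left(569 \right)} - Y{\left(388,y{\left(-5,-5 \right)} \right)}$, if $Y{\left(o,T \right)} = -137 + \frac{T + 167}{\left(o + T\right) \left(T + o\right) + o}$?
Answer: $\frac{606398309}{147077} \approx 4123.0$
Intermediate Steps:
$D{\left(H \right)} = 3 + 7 H$ ($D{\left(H \right)} = 3 - \left(H + H \left(-8\right)\right) = 3 - \left(H - 8 H\right) = 3 - - 7 H = 3 + 7 H$)
$Y{\left(o,T \right)} = -137 + \frac{167 + T}{o + \left(T + o\right)^{2}}$ ($Y{\left(o,T \right)} = -137 + \frac{167 + T}{\left(T + o\right) \left(T + o\right) + o} = -137 + \frac{167 + T}{\left(T + o\right)^{2} + o} = -137 + \frac{167 + T}{o + \left(T + o\right)^{2}}$)
$D{\left(569 \right)} - Y{\left(388,y{\left(-5,-5 \right)} \right)} = \left(3 + 7 \cdot 569\right) - \frac{167 - 5 - 53156 - 137 \left(-5 + 388\right)^{2}}{388 + \left(-5 + 388\right)^{2}} = \left(3 + 3983\right) - \frac{167 - 5 - 53156 - 137 \cdot 383^{2}}{388 + 383^{2}} = 3986 - \frac{167 - 5 - 53156 - 20096393}{388 + 146689} = 3986 - \frac{167 - 5 - 53156 - 20096393}{147077} = 3986 - \frac{1}{147077} \left(-20149387\right) = 3986 - - \frac{20149387}{147077} = 3986 + \frac{20149387}{147077} = \frac{606398309}{147077}$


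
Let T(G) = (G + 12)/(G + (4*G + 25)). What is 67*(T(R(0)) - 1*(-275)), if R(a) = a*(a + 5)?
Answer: 461429/25 ≈ 18457.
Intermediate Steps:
R(a) = a*(5 + a)
T(G) = (12 + G)/(25 + 5*G) (T(G) = (12 + G)/(G + (25 + 4*G)) = (12 + G)/(25 + 5*G))
67*(T(R(0)) - 1*(-275)) = 67*((12 + 0*(5 + 0))/(5*(5 + 0*(5 + 0))) - 1*(-275)) = 67*((12 + 0*5)/(5*(5 + 0*5)) + 275) = 67*((12 + 0)/(5*(5 + 0)) + 275) = 67*((⅕)*12/5 + 275) = 67*((⅕)*(⅕)*12 + 275) = 67*(12/25 + 275) = 67*(6887/25) = 461429/25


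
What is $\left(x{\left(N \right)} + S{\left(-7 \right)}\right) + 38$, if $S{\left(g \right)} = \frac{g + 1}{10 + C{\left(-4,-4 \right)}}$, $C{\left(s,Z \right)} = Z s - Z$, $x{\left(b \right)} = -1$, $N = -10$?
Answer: $\frac{184}{5} \approx 36.8$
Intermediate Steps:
$C{\left(s,Z \right)} = - Z + Z s$
$S{\left(g \right)} = \frac{1}{30} + \frac{g}{30}$ ($S{\left(g \right)} = \frac{g + 1}{10 - 4 \left(-1 - 4\right)} = \frac{1 + g}{10 - -20} = \frac{1 + g}{10 + 20} = \frac{1 + g}{30} = \left(1 + g\right) \frac{1}{30} = \frac{1}{30} + \frac{g}{30}$)
$\left(x{\left(N \right)} + S{\left(-7 \right)}\right) + 38 = \left(-1 + \left(\frac{1}{30} + \frac{1}{30} \left(-7\right)\right)\right) + 38 = \left(-1 + \left(\frac{1}{30} - \frac{7}{30}\right)\right) + 38 = \left(-1 - \frac{1}{5}\right) + 38 = - \frac{6}{5} + 38 = \frac{184}{5}$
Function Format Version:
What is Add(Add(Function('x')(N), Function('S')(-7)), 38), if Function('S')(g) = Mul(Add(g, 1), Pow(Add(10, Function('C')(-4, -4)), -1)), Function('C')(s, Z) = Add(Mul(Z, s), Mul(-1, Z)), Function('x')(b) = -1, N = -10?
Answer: Rational(184, 5) ≈ 36.800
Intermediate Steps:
Function('C')(s, Z) = Add(Mul(-1, Z), Mul(Z, s))
Function('S')(g) = Add(Rational(1, 30), Mul(Rational(1, 30), g)) (Function('S')(g) = Mul(Add(g, 1), Pow(Add(10, Mul(-4, Add(-1, -4))), -1)) = Mul(Add(1, g), Pow(Add(10, Mul(-4, -5)), -1)) = Mul(Add(1, g), Pow(Add(10, 20), -1)) = Mul(Add(1, g), Pow(30, -1)) = Mul(Add(1, g), Rational(1, 30)) = Add(Rational(1, 30), Mul(Rational(1, 30), g)))
Add(Add(Function('x')(N), Function('S')(-7)), 38) = Add(Add(-1, Add(Rational(1, 30), Mul(Rational(1, 30), -7))), 38) = Add(Add(-1, Add(Rational(1, 30), Rational(-7, 30))), 38) = Add(Add(-1, Rational(-1, 5)), 38) = Add(Rational(-6, 5), 38) = Rational(184, 5)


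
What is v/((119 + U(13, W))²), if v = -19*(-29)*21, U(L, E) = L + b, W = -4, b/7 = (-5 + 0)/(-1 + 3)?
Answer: 46284/52441 ≈ 0.88259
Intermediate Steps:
b = -35/2 (b = 7*((-5 + 0)/(-1 + 3)) = 7*(-5/2) = -35/2 ≈ -17.500)
U(L, E) = -35/2 + L (U(L, E) = L - 35/2 = -35/2 + L)
v = 11571 (v = 551*21 = 11571)
v/((119 + U(13, W))²) = 11571/((119 + (-35/2 + 13))²) = 11571/((119 - 9/2)²) = 11571/((229/2)²) = 11571/(52441/4) = 11571*(4/52441) = 46284/52441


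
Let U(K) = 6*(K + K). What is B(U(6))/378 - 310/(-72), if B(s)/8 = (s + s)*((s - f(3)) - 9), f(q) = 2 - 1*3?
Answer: 50237/252 ≈ 199.35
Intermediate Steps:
f(q) = -1 (f(q) = 2 - 3 = -1)
U(K) = 12*K (U(K) = 6*(2*K) = 12*K)
B(s) = 16*s*(-8 + s) (B(s) = 8*((s + s)*((s - 1*(-1)) - 9)) = 8*((2*s)*((s + 1) - 9)) = 8*((2*s)*((1 + s) - 9)) = 8*((2*s)*(-8 + s)) = 8*(2*s*(-8 + s)) = 16*s*(-8 + s))
B(U(6))/378 - 310/(-72) = (16*(12*6)*(-8 + 12*6))/378 - 310/(-72) = (16*72*(-8 + 72))*(1/378) - 310*(-1/72) = (16*72*64)*(1/378) + 155/36 = 73728*(1/378) + 155/36 = 4096/21 + 155/36 = 50237/252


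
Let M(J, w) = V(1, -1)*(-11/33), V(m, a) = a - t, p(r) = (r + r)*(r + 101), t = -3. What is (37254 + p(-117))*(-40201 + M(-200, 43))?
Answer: -1648187930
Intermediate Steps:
p(r) = 2*r*(101 + r) (p(r) = (2*r)*(101 + r) = 2*r*(101 + r))
V(m, a) = 3 + a (V(m, a) = a - 1*(-3) = a + 3 = 3 + a)
M(J, w) = -⅔ (M(J, w) = (3 - 1)*(-11/33) = 2*(-11*1/33) = 2*(-⅓) = -⅔)
(37254 + p(-117))*(-40201 + M(-200, 43)) = (37254 + 2*(-117)*(101 - 117))*(-40201 - ⅔) = (37254 + 2*(-117)*(-16))*(-120605/3) = (37254 + 3744)*(-120605/3) = 40998*(-120605/3) = -1648187930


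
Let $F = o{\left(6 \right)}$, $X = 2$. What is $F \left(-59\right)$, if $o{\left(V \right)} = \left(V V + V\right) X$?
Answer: $-4956$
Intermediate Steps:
$o{\left(V \right)} = 2 V + 2 V^{2}$ ($o{\left(V \right)} = \left(V V + V\right) 2 = \left(V^{2} + V\right) 2 = \left(V + V^{2}\right) 2 = 2 V + 2 V^{2}$)
$F = 84$ ($F = 2 \cdot 6 \left(1 + 6\right) = 2 \cdot 6 \cdot 7 = 84$)
$F \left(-59\right) = 84 \left(-59\right) = -4956$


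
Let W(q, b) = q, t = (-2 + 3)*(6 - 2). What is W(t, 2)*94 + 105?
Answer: 481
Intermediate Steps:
t = 4 (t = 1*4 = 4)
W(t, 2)*94 + 105 = 4*94 + 105 = 376 + 105 = 481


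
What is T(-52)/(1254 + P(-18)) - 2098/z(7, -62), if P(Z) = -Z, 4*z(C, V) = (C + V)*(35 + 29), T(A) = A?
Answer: 163931/69960 ≈ 2.3432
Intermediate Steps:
z(C, V) = 16*C + 16*V (z(C, V) = ((C + V)*(35 + 29))/4 = ((C + V)*64)/4 = (64*C + 64*V)/4 = 16*C + 16*V)
T(-52)/(1254 + P(-18)) - 2098/z(7, -62) = -52/(1254 - 1*(-18)) - 2098/(16*7 + 16*(-62)) = -52/(1254 + 18) - 2098/(112 - 992) = -52/1272 - 2098/(-880) = -52*1/1272 - 2098*(-1/880) = -13/318 + 1049/440 = 163931/69960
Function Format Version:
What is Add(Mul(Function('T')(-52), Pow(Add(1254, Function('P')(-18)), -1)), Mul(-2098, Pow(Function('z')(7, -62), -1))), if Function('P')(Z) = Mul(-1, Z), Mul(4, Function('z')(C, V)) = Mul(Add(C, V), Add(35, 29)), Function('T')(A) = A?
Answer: Rational(163931, 69960) ≈ 2.3432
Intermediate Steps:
Function('z')(C, V) = Add(Mul(16, C), Mul(16, V)) (Function('z')(C, V) = Mul(Rational(1, 4), Mul(Add(C, V), Add(35, 29))) = Mul(Rational(1, 4), Mul(Add(C, V), 64)) = Mul(Rational(1, 4), Add(Mul(64, C), Mul(64, V))) = Add(Mul(16, C), Mul(16, V)))
Add(Mul(Function('T')(-52), Pow(Add(1254, Function('P')(-18)), -1)), Mul(-2098, Pow(Function('z')(7, -62), -1))) = Add(Mul(-52, Pow(Add(1254, Mul(-1, -18)), -1)), Mul(-2098, Pow(Add(Mul(16, 7), Mul(16, -62)), -1))) = Add(Mul(-52, Pow(Add(1254, 18), -1)), Mul(-2098, Pow(Add(112, -992), -1))) = Add(Mul(-52, Pow(1272, -1)), Mul(-2098, Pow(-880, -1))) = Add(Mul(-52, Rational(1, 1272)), Mul(-2098, Rational(-1, 880))) = Add(Rational(-13, 318), Rational(1049, 440)) = Rational(163931, 69960)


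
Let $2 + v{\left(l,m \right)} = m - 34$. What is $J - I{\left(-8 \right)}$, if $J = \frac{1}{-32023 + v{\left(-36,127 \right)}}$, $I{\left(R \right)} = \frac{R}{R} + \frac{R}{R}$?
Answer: $- \frac{63865}{31932} \approx -2.0$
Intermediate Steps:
$v{\left(l,m \right)} = -36 + m$ ($v{\left(l,m \right)} = -2 + \left(m - 34\right) = -2 + \left(-34 + m\right) = -36 + m$)
$I{\left(R \right)} = 2$ ($I{\left(R \right)} = 1 + 1 = 2$)
$J = - \frac{1}{31932}$ ($J = \frac{1}{-32023 + \left(-36 + 127\right)} = \frac{1}{-32023 + 91} = \frac{1}{-31932} = - \frac{1}{31932} \approx -3.1317 \cdot 10^{-5}$)
$J - I{\left(-8 \right)} = - \frac{1}{31932} - 2 = - \frac{63865}{31932}$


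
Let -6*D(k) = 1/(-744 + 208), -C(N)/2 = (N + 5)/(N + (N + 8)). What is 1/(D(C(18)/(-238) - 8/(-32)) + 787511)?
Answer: 3216/2532635377 ≈ 1.2698e-6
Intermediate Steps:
C(N) = -2*(5 + N)/(8 + 2*N) (C(N) = -2*(N + 5)/(N + (N + 8)) = -2*(5 + N)/(N + (8 + N)) = -2*(5 + N)/(8 + 2*N))
D(k) = 1/3216 (D(k) = -1/(6*(-744 + 208)) = -⅙/(-536) = -⅙*(-1/536) = 1/3216)
1/(D(C(18)/(-238) - 8/(-32)) + 787511) = 1/(1/3216 + 787511) = 1/(2532635377/3216) = 3216/2532635377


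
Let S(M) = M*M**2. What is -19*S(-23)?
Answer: 231173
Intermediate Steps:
S(M) = M**3
-19*S(-23) = -19*(-23)**3 = -19*(-12167) = 231173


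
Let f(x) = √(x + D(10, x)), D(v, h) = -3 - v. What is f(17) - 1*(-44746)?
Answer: 44748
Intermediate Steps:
f(x) = √(-13 + x) (f(x) = √(x + (-3 - 1*10)) = √(x + (-3 - 10)) = √(x - 13) = √(-13 + x))
f(17) - 1*(-44746) = √(-13 + 17) - 1*(-44746) = √4 + 44746 = 2 + 44746 = 44748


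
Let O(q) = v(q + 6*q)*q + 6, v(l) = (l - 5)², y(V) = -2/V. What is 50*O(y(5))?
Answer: -4584/5 ≈ -916.80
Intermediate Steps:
v(l) = (-5 + l)²
O(q) = 6 + q*(-5 + 7*q)² (O(q) = (-5 + (q + 6*q))²*q + 6 = (-5 + 7*q)²*q + 6 = q*(-5 + 7*q)² + 6 = 6 + q*(-5 + 7*q)²)
50*O(y(5)) = 50*(6 + (-2/5)*(-5 + 7*(-2/5))²) = 50*(6 + (-2*⅕)*(-5 + 7*(-2*⅕))²) = 50*(6 - 2*(-5 + 7*(-⅖))²/5) = 50*(6 - 2*(-5 - 14/5)²/5) = 50*(6 - 2*(-39/5)²/5) = 50*(6 - ⅖*1521/25) = 50*(6 - 3042/125) = 50*(-2292/125) = -4584/5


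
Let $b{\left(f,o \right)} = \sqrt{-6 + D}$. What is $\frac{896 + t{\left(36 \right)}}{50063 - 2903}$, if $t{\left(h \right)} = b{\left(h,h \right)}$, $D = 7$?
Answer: $\frac{299}{15720} \approx 0.01902$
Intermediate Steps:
$b{\left(f,o \right)} = 1$ ($b{\left(f,o \right)} = \sqrt{-6 + 7} = \sqrt{1} = 1$)
$t{\left(h \right)} = 1$
$\frac{896 + t{\left(36 \right)}}{50063 - 2903} = \frac{896 + 1}{50063 - 2903} = \frac{897}{47160} = 897 \cdot \frac{1}{47160} = \frac{299}{15720}$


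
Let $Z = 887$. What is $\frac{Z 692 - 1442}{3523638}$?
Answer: $\frac{306181}{1761819} \approx 0.17379$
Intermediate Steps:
$\frac{Z 692 - 1442}{3523638} = \frac{887 \cdot 692 - 1442}{3523638} = \left(613804 - 1442\right) \frac{1}{3523638} = 612362 \cdot \frac{1}{3523638} = \frac{306181}{1761819}$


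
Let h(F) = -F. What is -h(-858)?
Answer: -858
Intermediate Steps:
-h(-858) = -(-1)*(-858) = -1*858 = -858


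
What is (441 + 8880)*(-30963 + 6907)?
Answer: -224225976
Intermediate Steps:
(441 + 8880)*(-30963 + 6907) = 9321*(-24056) = -224225976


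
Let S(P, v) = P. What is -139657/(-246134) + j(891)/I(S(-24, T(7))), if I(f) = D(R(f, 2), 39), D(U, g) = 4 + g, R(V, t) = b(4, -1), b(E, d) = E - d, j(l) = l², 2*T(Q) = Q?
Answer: 27915301615/1511966 ≈ 18463.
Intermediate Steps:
T(Q) = Q/2
R(V, t) = 5 (R(V, t) = 4 - 1*(-1) = 4 + 1 = 5)
I(f) = 43 (I(f) = 4 + 39 = 43)
-139657/(-246134) + j(891)/I(S(-24, T(7))) = -139657/(-246134) + 891²/43 = -139657*(-1/246134) + 793881*(1/43) = 19951/35162 + 793881/43 = 27915301615/1511966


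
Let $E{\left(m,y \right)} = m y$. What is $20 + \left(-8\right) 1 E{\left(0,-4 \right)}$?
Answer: $20$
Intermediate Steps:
$20 + \left(-8\right) 1 E{\left(0,-4 \right)} = 20 + \left(-8\right) 1 \cdot 0 \left(-4\right) = 20 - 0 = 20 + 0 = 20$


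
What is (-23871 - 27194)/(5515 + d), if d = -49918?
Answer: 51065/44403 ≈ 1.1500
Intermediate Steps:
(-23871 - 27194)/(5515 + d) = (-23871 - 27194)/(5515 - 49918) = -51065/(-44403) = -51065*(-1/44403) = 51065/44403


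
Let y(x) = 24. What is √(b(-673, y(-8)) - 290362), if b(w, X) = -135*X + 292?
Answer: 3*I*√32590 ≈ 541.58*I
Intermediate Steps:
b(w, X) = 292 - 135*X
√(b(-673, y(-8)) - 290362) = √((292 - 135*24) - 290362) = √((292 - 3240) - 290362) = √(-2948 - 290362) = √(-293310) = 3*I*√32590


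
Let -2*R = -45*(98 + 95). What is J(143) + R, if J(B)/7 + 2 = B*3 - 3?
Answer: 14621/2 ≈ 7310.5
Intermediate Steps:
J(B) = -35 + 21*B (J(B) = -14 + 7*(B*3 - 3) = -14 + 7*(3*B - 3) = -14 + 7*(-3 + 3*B) = -14 + (-21 + 21*B) = -35 + 21*B)
R = 8685/2 (R = -(-45)*(98 + 95)/2 = -(-45)*193/2 = -½*(-8685) = 8685/2 ≈ 4342.5)
J(143) + R = (-35 + 21*143) + 8685/2 = (-35 + 3003) + 8685/2 = 2968 + 8685/2 = 14621/2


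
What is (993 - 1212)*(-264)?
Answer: 57816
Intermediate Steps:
(993 - 1212)*(-264) = -219*(-264) = 57816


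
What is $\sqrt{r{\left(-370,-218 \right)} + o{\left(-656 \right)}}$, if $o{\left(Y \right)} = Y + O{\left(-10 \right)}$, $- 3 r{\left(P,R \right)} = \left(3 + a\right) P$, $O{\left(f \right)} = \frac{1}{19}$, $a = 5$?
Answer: $\frac{\sqrt{1074507}}{57} \approx 18.186$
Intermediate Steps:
$O{\left(f \right)} = \frac{1}{19}$
$r{\left(P,R \right)} = - \frac{8 P}{3}$ ($r{\left(P,R \right)} = - \frac{\left(3 + 5\right) P}{3} = - \frac{8 P}{3}$)
$o{\left(Y \right)} = \frac{1}{19} + Y$ ($o{\left(Y \right)} = Y + \frac{1}{19} = \frac{1}{19} + Y$)
$\sqrt{r{\left(-370,-218 \right)} + o{\left(-656 \right)}} = \sqrt{\left(- \frac{8}{3}\right) \left(-370\right) + \left(\frac{1}{19} - 656\right)} = \sqrt{\frac{2960}{3} - \frac{12463}{19}} = \sqrt{\frac{18851}{57}} = \frac{\sqrt{1074507}}{57}$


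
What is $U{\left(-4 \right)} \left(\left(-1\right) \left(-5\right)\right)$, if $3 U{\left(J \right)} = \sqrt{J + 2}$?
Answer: $\frac{5 i \sqrt{2}}{3} \approx 2.357 i$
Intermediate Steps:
$U{\left(J \right)} = \frac{\sqrt{2 + J}}{3}$ ($U{\left(J \right)} = \frac{\sqrt{J + 2}}{3} = \frac{\sqrt{2 + J}}{3}$)
$U{\left(-4 \right)} \left(\left(-1\right) \left(-5\right)\right) = \frac{\sqrt{2 - 4}}{3} \left(\left(-1\right) \left(-5\right)\right) = \frac{\sqrt{-2}}{3} \cdot 5 = \frac{i \sqrt{2}}{3} \cdot 5 = \frac{5 i \sqrt{2}}{3}$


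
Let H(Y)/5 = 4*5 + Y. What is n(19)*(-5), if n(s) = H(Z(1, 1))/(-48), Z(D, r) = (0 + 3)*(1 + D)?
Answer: 325/24 ≈ 13.542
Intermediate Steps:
Z(D, r) = 3 + 3*D (Z(D, r) = 3*(1 + D) = 3 + 3*D)
H(Y) = 100 + 5*Y (H(Y) = 5*(4*5 + Y) = 5*(20 + Y) = 100 + 5*Y)
n(s) = -65/24 (n(s) = (100 + 5*(3 + 3*1))/(-48) = (100 + 5*(3 + 3))*(-1/48) = (100 + 5*6)*(-1/48) = (100 + 30)*(-1/48) = 130*(-1/48) = -65/24)
n(19)*(-5) = -65/24*(-5) = 325/24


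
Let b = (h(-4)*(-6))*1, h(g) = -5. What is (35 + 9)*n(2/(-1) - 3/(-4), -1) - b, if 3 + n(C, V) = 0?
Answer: -162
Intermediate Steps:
n(C, V) = -3 (n(C, V) = -3 + 0 = -3)
b = 30 (b = -5*(-6)*1 = 30*1 = 30)
(35 + 9)*n(2/(-1) - 3/(-4), -1) - b = (35 + 9)*(-3) - 1*30 = 44*(-3) - 30 = -132 - 30 = -162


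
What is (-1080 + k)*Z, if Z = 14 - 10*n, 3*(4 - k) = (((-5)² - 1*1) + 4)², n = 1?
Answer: -16048/3 ≈ -5349.3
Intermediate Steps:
k = -772/3 (k = 4 - (((-5)² - 1*1) + 4)²/3 = 4 - ((25 - 1) + 4)²/3 = 4 - (24 + 4)²/3 = 4 - ⅓*28² = 4 - ⅓*784 = 4 - 784/3 = -772/3 ≈ -257.33)
Z = 4 (Z = 14 - 10*1 = 14 - 10 = 4)
(-1080 + k)*Z = (-1080 - 772/3)*4 = -4012/3*4 = -16048/3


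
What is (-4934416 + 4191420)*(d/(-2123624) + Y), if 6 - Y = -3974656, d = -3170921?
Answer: -1567849872810385741/530906 ≈ -2.9532e+12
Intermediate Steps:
Y = 3974662 (Y = 6 - 1*(-3974656) = 6 + 3974656 = 3974662)
(-4934416 + 4191420)*(d/(-2123624) + Y) = (-4934416 + 4191420)*(-3170921/(-2123624) + 3974662) = -742996*(-3170921*(-1/2123624) + 3974662) = -742996*(3170921/2123624 + 3974662) = -742996*8440690786009/2123624 = -1567849872810385741/530906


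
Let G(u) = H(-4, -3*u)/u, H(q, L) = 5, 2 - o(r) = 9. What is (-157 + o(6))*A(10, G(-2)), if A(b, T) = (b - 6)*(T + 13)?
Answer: -6888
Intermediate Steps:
o(r) = -7 (o(r) = 2 - 1*9 = 2 - 9 = -7)
G(u) = 5/u
A(b, T) = (-6 + b)*(13 + T)
(-157 + o(6))*A(10, G(-2)) = (-157 - 7)*(-78 - 30/(-2) + 13*10 + (5/(-2))*10) = -164*(-78 - 30*(-1)/2 + 130 + (5*(-1/2))*10) = -164*(-78 - 6*(-5/2) + 130 - 5/2*10) = -164*(-78 + 15 + 130 - 25) = -164*42 = -6888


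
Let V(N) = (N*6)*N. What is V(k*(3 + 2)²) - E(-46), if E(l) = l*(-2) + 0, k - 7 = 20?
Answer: 2733658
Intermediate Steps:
k = 27 (k = 7 + 20 = 27)
E(l) = -2*l (E(l) = -2*l + 0 = -2*l)
V(N) = 6*N² (V(N) = (6*N)*N = 6*N²)
V(k*(3 + 2)²) - E(-46) = 6*(27*(3 + 2)²)² - (-2)*(-46) = 6*(27*5²)² - 1*92 = 6*(27*25)² - 92 = 6*675² - 92 = 6*455625 - 92 = 2733750 - 92 = 2733658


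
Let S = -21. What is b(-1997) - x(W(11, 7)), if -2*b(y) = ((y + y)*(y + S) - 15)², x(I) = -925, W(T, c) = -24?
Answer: -64961617253279/2 ≈ -3.2481e+13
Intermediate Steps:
b(y) = -(-15 + 2*y*(-21 + y))²/2 (b(y) = -((y + y)*(y - 21) - 15)²/2 = -((2*y)*(-21 + y) - 15)²/2 = -(2*y*(-21 + y) - 15)²/2 = -(-15 + 2*y*(-21 + y))²/2)
b(-1997) - x(W(11, 7)) = -(15 - 2*(-1997)² + 42*(-1997))²/2 - 1*(-925) = -(15 - 2*3988009 - 83874)²/2 + 925 = -(15 - 7976018 - 83874)²/2 + 925 = -½*(-8059877)² + 925 = -½*64961617255129 + 925 = -64961617255129/2 + 925 = -64961617253279/2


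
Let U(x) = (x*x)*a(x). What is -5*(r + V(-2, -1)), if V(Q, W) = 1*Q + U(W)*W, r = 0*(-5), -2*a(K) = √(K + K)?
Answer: 10 - 5*I*√2/2 ≈ 10.0 - 3.5355*I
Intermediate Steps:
a(K) = -√2*√K/2 (a(K) = -√(K + K)/2 = -√2*√K/2)
r = 0
U(x) = -√2*x^(5/2)/2 (U(x) = (x*x)*(-√2*√x/2) = x²*(-√2*√x/2) = -√2*x^(5/2)/2)
V(Q, W) = Q - √2*W^(7/2)/2 (V(Q, W) = 1*Q + (-√2*W^(5/2)/2)*W = Q - √2*W^(7/2)/2)
-5*(r + V(-2, -1)) = -5*(0 + (-2 - √2*(-1)^(7/2)/2)) = -5*(0 + (-2 - √2*(-I)/2)) = -5*(0 + (-2 + I*√2/2)) = -5*(-2 + I*√2/2) = 10 - 5*I*√2/2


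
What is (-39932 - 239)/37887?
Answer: -40171/37887 ≈ -1.0603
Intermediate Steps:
(-39932 - 239)/37887 = -40171*1/37887 = -40171/37887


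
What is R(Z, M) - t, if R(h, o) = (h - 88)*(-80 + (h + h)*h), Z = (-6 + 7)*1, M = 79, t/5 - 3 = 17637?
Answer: -81414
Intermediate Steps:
t = 88200 (t = 15 + 5*17637 = 15 + 88185 = 88200)
Z = 1 (Z = 1*1 = 1)
R(h, o) = (-88 + h)*(-80 + 2*h²) (R(h, o) = (-88 + h)*(-80 + (2*h)*h) = (-88 + h)*(-80 + 2*h²))
R(Z, M) - t = (7040 - 176*1² - 80*1 + 2*1³) - 1*88200 = (7040 - 176*1 - 80 + 2*1) - 88200 = (7040 - 176 - 80 + 2) - 88200 = 6786 - 88200 = -81414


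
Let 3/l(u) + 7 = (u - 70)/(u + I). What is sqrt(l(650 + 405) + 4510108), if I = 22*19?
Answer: sqrt(392263336770214)/9326 ≈ 2123.7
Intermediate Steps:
I = 418
l(u) = 3/(-7 + (-70 + u)/(418 + u)) (l(u) = 3/(-7 + (u - 70)/(u + 418)) = 3/(-7 + (-70 + u)/(418 + u)))
sqrt(l(650 + 405) + 4510108) = sqrt(3*(-418 - (650 + 405))/(2*(1498 + 3*(650 + 405))) + 4510108) = sqrt(3*(-418 - 1*1055)/(2*(1498 + 3*1055)) + 4510108) = sqrt(3*(-418 - 1055)/(2*(1498 + 3165)) + 4510108) = sqrt((3/2)*(-1473)/4663 + 4510108) = sqrt((3/2)*(1/4663)*(-1473) + 4510108) = sqrt(-4419/9326 + 4510108) = sqrt(42061262789/9326) = sqrt(392263336770214)/9326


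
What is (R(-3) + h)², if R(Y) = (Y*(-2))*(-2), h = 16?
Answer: 16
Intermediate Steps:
R(Y) = 4*Y (R(Y) = -2*Y*(-2) = 4*Y)
(R(-3) + h)² = (4*(-3) + 16)² = (-12 + 16)² = 4² = 16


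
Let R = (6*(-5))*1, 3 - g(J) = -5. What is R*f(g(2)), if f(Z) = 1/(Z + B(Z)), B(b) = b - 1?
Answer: -2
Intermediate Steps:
g(J) = 8 (g(J) = 3 - 1*(-5) = 3 + 5 = 8)
B(b) = -1 + b
f(Z) = 1/(-1 + 2*Z) (f(Z) = 1/(Z + (-1 + Z)) = 1/(-1 + 2*Z))
R = -30 (R = -30*1 = -30)
R*f(g(2)) = -30/(-1 + 2*8) = -30/(-1 + 16) = -30/15 = -30*1/15 = -2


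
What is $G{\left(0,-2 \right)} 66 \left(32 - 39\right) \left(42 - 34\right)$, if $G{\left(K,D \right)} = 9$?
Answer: $-33264$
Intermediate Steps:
$G{\left(0,-2 \right)} 66 \left(32 - 39\right) \left(42 - 34\right) = 9 \cdot 66 \left(32 - 39\right) \left(42 - 34\right) = 594 \left(\left(-7\right) 8\right) = 594 \left(-56\right) = -33264$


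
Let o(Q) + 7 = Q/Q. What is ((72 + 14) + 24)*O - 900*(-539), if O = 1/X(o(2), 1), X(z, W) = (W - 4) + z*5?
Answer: 1455290/3 ≈ 4.8510e+5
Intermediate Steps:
o(Q) = -6 (o(Q) = -7 + Q/Q = -7 + 1 = -6)
X(z, W) = -4 + W + 5*z (X(z, W) = (-4 + W) + 5*z = -4 + W + 5*z)
O = -1/33 (O = 1/(-4 + 1 + 5*(-6)) = 1/(-4 + 1 - 30) = 1/(-33) = -1/33 ≈ -0.030303)
((72 + 14) + 24)*O - 900*(-539) = ((72 + 14) + 24)*(-1/33) - 900*(-539) = (86 + 24)*(-1/33) + 485100 = 110*(-1/33) + 485100 = -10/3 + 485100 = 1455290/3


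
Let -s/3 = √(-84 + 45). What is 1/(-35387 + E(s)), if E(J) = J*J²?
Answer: -35387/1295483320 - 1053*I*√39/1295483320 ≈ -2.7316e-5 - 5.0761e-6*I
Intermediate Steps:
s = -3*I*√39 (s = -3*√(-84 + 45) = -3*I*√39 ≈ -18.735*I)
E(J) = J³
1/(-35387 + E(s)) = 1/(-35387 + (-3*I*√39)³) = 1/(-35387 + 1053*I*√39)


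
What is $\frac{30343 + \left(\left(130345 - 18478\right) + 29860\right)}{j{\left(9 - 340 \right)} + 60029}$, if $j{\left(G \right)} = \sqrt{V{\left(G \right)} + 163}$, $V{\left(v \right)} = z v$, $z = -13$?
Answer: $\frac{2065838006}{720695275} - \frac{34414 \sqrt{4466}}{720695275} \approx 2.8633$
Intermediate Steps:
$V{\left(v \right)} = - 13 v$
$j{\left(G \right)} = \sqrt{163 - 13 G}$ ($j{\left(G \right)} = \sqrt{- 13 G + 163} = \sqrt{163 - 13 G}$)
$\frac{30343 + \left(\left(130345 - 18478\right) + 29860\right)}{j{\left(9 - 340 \right)} + 60029} = \frac{30343 + \left(\left(130345 - 18478\right) + 29860\right)}{\sqrt{163 - 13 \left(9 - 340\right)} + 60029} = \frac{30343 + \left(111867 + 29860\right)}{\sqrt{163 - 13 \left(9 - 340\right)} + 60029} = \frac{30343 + 141727}{\sqrt{163 - -4303} + 60029} = \frac{172070}{\sqrt{163 + 4303} + 60029} = \frac{172070}{\sqrt{4466} + 60029} = \frac{172070}{60029 + \sqrt{4466}}$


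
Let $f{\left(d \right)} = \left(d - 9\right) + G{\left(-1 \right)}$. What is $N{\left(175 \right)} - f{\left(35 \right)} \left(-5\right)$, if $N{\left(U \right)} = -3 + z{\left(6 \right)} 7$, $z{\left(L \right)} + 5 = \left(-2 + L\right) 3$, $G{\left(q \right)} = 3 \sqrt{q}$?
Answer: $176 + 15 i \approx 176.0 + 15.0 i$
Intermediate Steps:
$f{\left(d \right)} = -9 + d + 3 i$ ($f{\left(d \right)} = \left(d - 9\right) + 3 \sqrt{-1} = \left(-9 + d\right) + 3 i = -9 + d + 3 i$)
$z{\left(L \right)} = -11 + 3 L$ ($z{\left(L \right)} = -5 + \left(-2 + L\right) 3 = -5 + \left(-6 + 3 L\right) = -11 + 3 L$)
$N{\left(U \right)} = 46$ ($N{\left(U \right)} = -3 + \left(-11 + 3 \cdot 6\right) 7 = -3 + \left(-11 + 18\right) 7 = -3 + 7 \cdot 7 = -3 + 49 = 46$)
$N{\left(175 \right)} - f{\left(35 \right)} \left(-5\right) = 46 - \left(-9 + 35 + 3 i\right) \left(-5\right) = 46 - \left(26 + 3 i\right) \left(-5\right) = 46 - \left(-130 - 15 i\right) = 46 + \left(130 + 15 i\right) = 176 + 15 i$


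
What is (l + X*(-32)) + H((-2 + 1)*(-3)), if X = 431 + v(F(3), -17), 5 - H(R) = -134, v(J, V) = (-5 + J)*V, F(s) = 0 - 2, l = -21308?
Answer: -38769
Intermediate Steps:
F(s) = -2
v(J, V) = V*(-5 + J)
H(R) = 139 (H(R) = 5 - 1*(-134) = 5 + 134 = 139)
X = 550 (X = 431 - 17*(-5 - 2) = 431 - 17*(-7) = 431 + 119 = 550)
(l + X*(-32)) + H((-2 + 1)*(-3)) = (-21308 + 550*(-32)) + 139 = (-21308 - 17600) + 139 = -38908 + 139 = -38769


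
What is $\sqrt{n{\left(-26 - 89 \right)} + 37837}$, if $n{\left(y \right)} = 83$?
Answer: $4 \sqrt{2370} \approx 194.73$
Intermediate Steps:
$\sqrt{n{\left(-26 - 89 \right)} + 37837} = \sqrt{83 + 37837} = \sqrt{37920} = 4 \sqrt{2370}$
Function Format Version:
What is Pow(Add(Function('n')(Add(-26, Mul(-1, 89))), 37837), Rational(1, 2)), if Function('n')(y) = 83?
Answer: Mul(4, Pow(2370, Rational(1, 2))) ≈ 194.73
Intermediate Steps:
Pow(Add(Function('n')(Add(-26, Mul(-1, 89))), 37837), Rational(1, 2)) = Pow(Add(83, 37837), Rational(1, 2)) = Pow(37920, Rational(1, 2)) = Mul(4, Pow(2370, Rational(1, 2)))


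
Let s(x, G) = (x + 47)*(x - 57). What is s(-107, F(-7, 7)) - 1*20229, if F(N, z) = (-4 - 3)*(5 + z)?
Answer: -10389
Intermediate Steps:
F(N, z) = -35 - 7*z (F(N, z) = -7*(5 + z) = -35 - 7*z)
s(x, G) = (-57 + x)*(47 + x) (s(x, G) = (47 + x)*(-57 + x) = (-57 + x)*(47 + x))
s(-107, F(-7, 7)) - 1*20229 = (-2679 + (-107)² - 10*(-107)) - 1*20229 = (-2679 + 11449 + 1070) - 20229 = 9840 - 20229 = -10389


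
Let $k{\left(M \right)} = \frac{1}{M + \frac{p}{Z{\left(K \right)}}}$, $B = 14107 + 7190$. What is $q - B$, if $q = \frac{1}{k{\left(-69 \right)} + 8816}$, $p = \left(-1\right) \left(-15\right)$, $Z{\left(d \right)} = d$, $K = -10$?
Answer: $- \frac{26473320897}{1243054} \approx -21297.0$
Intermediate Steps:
$B = 21297$
$p = 15$
$k{\left(M \right)} = \frac{1}{- \frac{3}{2} + M}$ ($k{\left(M \right)} = \frac{1}{M + \frac{15}{-10}} = \frac{1}{M + 15 \left(- \frac{1}{10}\right)} = \frac{1}{M - \frac{3}{2}} = \frac{1}{- \frac{3}{2} + M}$)
$q = \frac{141}{1243054}$ ($q = \frac{1}{\frac{2}{-3 + 2 \left(-69\right)} + 8816} = \frac{1}{\frac{2}{-3 - 138} + 8816} = \frac{1}{\frac{2}{-141} + 8816} = \frac{1}{2 \left(- \frac{1}{141}\right) + 8816} = \frac{1}{- \frac{2}{141} + 8816} = \frac{1}{\frac{1243054}{141}} = \frac{141}{1243054} \approx 0.00011343$)
$q - B = \frac{141}{1243054} - 21297 = - \frac{26473320897}{1243054}$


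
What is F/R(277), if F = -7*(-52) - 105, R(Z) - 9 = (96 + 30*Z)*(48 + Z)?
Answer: 259/2731959 ≈ 9.4804e-5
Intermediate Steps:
R(Z) = 9 + (48 + Z)*(96 + 30*Z) (R(Z) = 9 + (96 + 30*Z)*(48 + Z) = 9 + (48 + Z)*(96 + 30*Z))
F = 259 (F = 364 - 105 = 259)
F/R(277) = 259/(4617 + 30*277² + 1536*277) = 259/(4617 + 30*76729 + 425472) = 259/(4617 + 2301870 + 425472) = 259/2731959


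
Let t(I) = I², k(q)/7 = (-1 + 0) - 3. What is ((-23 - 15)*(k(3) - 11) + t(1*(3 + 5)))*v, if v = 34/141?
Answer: 52564/141 ≈ 372.79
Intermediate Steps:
k(q) = -28 (k(q) = 7*((-1 + 0) - 3) = 7*(-1 - 3) = 7*(-4) = -28)
v = 34/141 (v = 34*(1/141) = 34/141 ≈ 0.24113)
((-23 - 15)*(k(3) - 11) + t(1*(3 + 5)))*v = ((-23 - 15)*(-28 - 11) + (1*(3 + 5))²)*(34/141) = (-38*(-39) + (1*8)²)*(34/141) = (1482 + 8²)*(34/141) = (1482 + 64)*(34/141) = 1546*(34/141) = 52564/141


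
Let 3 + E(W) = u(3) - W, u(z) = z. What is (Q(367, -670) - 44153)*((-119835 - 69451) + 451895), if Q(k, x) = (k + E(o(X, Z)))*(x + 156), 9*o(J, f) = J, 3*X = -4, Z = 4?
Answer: -1651131240517/27 ≈ -6.1153e+10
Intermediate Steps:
X = -4/3 (X = (1/3)*(-4) = -4/3 ≈ -1.3333)
o(J, f) = J/9
E(W) = -W (E(W) = -3 + (3 - W) = -W)
Q(k, x) = (156 + x)*(4/27 + k) (Q(k, x) = (k - (-4)/(9*3))*(x + 156) = (k - 1*(-4/27))*(156 + x) = (k + 4/27)*(156 + x) = (4/27 + k)*(156 + x) = (156 + x)*(4/27 + k))
(Q(367, -670) - 44153)*((-119835 - 69451) + 451895) = ((208/9 + 156*367 + (4/27)*(-670) + 367*(-670)) - 44153)*((-119835 - 69451) + 451895) = ((208/9 + 57252 - 2680/27 - 245890) - 44153)*(-189286 + 451895) = (-5095282/27 - 44153)*262609 = -6287413/27*262609 = -1651131240517/27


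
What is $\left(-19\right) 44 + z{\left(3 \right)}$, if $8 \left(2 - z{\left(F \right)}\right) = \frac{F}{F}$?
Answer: $- \frac{6673}{8} \approx -834.13$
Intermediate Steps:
$z{\left(F \right)} = \frac{15}{8}$ ($z{\left(F \right)} = 2 - \frac{F \frac{1}{F}}{8} = 2 - \frac{1}{8} = \frac{15}{8}$)
$\left(-19\right) 44 + z{\left(3 \right)} = \left(-19\right) 44 + \frac{15}{8} = -836 + \frac{15}{8} = - \frac{6673}{8}$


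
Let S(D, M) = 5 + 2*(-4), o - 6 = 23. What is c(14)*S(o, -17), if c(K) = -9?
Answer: 27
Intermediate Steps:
o = 29 (o = 6 + 23 = 29)
S(D, M) = -3 (S(D, M) = 5 - 8 = -3)
c(14)*S(o, -17) = -9*(-3) = 27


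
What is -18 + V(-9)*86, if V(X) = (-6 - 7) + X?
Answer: -1910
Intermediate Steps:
V(X) = -13 + X
-18 + V(-9)*86 = -18 + (-13 - 9)*86 = -18 - 22*86 = -18 - 1892 = -1910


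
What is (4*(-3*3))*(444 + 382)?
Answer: -29736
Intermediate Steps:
(4*(-3*3))*(444 + 382) = (4*(-9))*826 = -36*826 = -29736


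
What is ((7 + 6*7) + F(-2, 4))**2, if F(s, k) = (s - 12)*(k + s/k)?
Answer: 0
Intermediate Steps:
F(s, k) = (-12 + s)*(k + s/k)
((7 + 6*7) + F(-2, 4))**2 = ((7 + 6*7) + ((-2)**2 - 12*(-2) + 4**2*(-12 - 2))/4)**2 = ((7 + 42) + (4 + 24 + 16*(-14))/4)**2 = (49 + (4 + 24 - 224)/4)**2 = (49 + (1/4)*(-196))**2 = (49 - 49)**2 = 0**2 = 0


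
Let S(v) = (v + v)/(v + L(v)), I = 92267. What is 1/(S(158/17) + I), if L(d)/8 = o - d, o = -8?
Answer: 1097/101216741 ≈ 1.0838e-5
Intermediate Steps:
L(d) = -64 - 8*d (L(d) = 8*(-8 - d) = -64 - 8*d)
S(v) = 2*v/(-64 - 7*v) (S(v) = (v + v)/(v + (-64 - 8*v)) = (2*v)/(-64 - 7*v) = 2*v/(-64 - 7*v))
1/(S(158/17) + I) = 1/(-2*158/17/(64 + 7*(158/17)) + 92267) = 1/(-2*158/17/(64 + 1106/17) + 92267) = 1/(-2*158/17/2194/17 + 92267) = 1/(-2*158/17*17/2194 + 92267) = 1/(-158/1097 + 92267) = 1/(101216741/1097) = 1097/101216741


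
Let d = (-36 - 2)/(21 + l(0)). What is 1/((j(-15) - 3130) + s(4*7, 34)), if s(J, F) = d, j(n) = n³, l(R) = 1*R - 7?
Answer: -7/45554 ≈ -0.00015366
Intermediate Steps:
l(R) = -7 + R (l(R) = R - 7 = -7 + R)
d = -19/7 (d = (-36 - 2)/(21 + (-7 + 0)) = -38/(21 - 7) = -38/14 = -38*1/14 = -19/7 ≈ -2.7143)
s(J, F) = -19/7
1/((j(-15) - 3130) + s(4*7, 34)) = 1/(((-15)³ - 3130) - 19/7) = 1/((-3375 - 3130) - 19/7) = 1/(-6505 - 19/7) = 1/(-45554/7) = -7/45554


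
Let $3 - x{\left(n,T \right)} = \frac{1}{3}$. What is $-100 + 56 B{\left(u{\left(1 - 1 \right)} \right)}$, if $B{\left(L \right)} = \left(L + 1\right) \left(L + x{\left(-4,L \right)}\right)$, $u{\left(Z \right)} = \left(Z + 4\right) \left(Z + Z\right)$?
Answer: $\frac{148}{3} \approx 49.333$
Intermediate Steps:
$x{\left(n,T \right)} = \frac{8}{3}$ ($x{\left(n,T \right)} = 3 - \frac{1}{3} = \frac{8}{3}$)
$u{\left(Z \right)} = 2 Z \left(4 + Z\right)$ ($u{\left(Z \right)} = \left(4 + Z\right) 2 Z = 2 Z \left(4 + Z\right)$)
$B{\left(L \right)} = \left(1 + L\right) \left(\frac{8}{3} + L\right)$ ($B{\left(L \right)} = \left(L + 1\right) \left(L + \frac{8}{3}\right) = \left(1 + L\right) \left(\frac{8}{3} + L\right)$)
$-100 + 56 B{\left(u{\left(1 - 1 \right)} \right)} = -100 + 56 \left(\frac{8}{3} + \left(2 \left(1 - 1\right) \left(4 + \left(1 - 1\right)\right)\right)^{2} + \frac{11 \cdot 2 \left(1 - 1\right) \left(4 + \left(1 - 1\right)\right)}{3}\right) = -100 + 56 \left(\frac{8}{3} + \left(2 \cdot 0 \left(4 + 0\right)\right)^{2} + \frac{11 \cdot 2 \cdot 0 \left(4 + 0\right)}{3}\right) = -100 + 56 \left(\frac{8}{3} + \left(2 \cdot 0 \cdot 4\right)^{2} + \frac{11 \cdot 2 \cdot 0 \cdot 4}{3}\right) = -100 + 56 \left(\frac{8}{3} + 0^{2} + \frac{11}{3} \cdot 0\right) = -100 + 56 \left(\frac{8}{3} + 0 + 0\right) = -100 + 56 \cdot \frac{8}{3} = -100 + \frac{448}{3} = \frac{148}{3}$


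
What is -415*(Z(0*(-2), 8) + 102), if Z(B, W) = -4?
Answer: -40670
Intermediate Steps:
-415*(Z(0*(-2), 8) + 102) = -415*(-4 + 102) = -415*98 = -40670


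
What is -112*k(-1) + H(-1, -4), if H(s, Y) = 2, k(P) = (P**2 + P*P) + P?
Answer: -110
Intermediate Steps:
k(P) = P + 2*P**2 (k(P) = (P**2 + P**2) + P = 2*P**2 + P = P + 2*P**2)
-112*k(-1) + H(-1, -4) = -(-112)*(1 + 2*(-1)) + 2 = -(-112)*(1 - 2) + 2 = -(-112)*(-1) + 2 = -112*1 + 2 = -112 + 2 = -110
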